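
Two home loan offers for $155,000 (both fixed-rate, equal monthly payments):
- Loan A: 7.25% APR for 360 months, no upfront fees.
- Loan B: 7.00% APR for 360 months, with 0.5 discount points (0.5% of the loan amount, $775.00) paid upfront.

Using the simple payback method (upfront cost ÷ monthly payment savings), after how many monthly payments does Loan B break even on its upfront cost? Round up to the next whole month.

30 months

Loan A: at 7.25% the monthly rate is 0.0060417, so the payment is 155,000 × 0.0060417 / (1 − 1.0060417^−360) = $1,057.37.
Loan B: monthly rate = 7%/12 = 0.0058333; payment = 155,000 × 0.0058333 / (1 − (1+0.0058333)^−360) = $1,031.22.
Monthly savings = $1,057.37 − $1,031.22 = $26.15.
Break-even = $775.00 / $26.15 = 29.64 → 30 months.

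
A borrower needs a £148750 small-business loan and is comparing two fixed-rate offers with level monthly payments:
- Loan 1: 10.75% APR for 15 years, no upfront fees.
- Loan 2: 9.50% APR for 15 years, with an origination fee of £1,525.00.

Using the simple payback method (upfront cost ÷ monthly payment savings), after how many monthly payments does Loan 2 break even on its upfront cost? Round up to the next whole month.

14 months

Loan 1: monthly rate = 10.75%/12 = 0.0089583; payment = 148,750 × 0.0089583 / (1 − (1+0.0089583)^−180) = £1,667.41.
Loan 2: monthly rate = 9.5%/12 = 0.0079167; payment = 148,750 × 0.0079167 / (1 − (1+0.0079167)^−180) = £1,553.28.
Monthly savings = £1,667.41 − £1,553.28 = £114.13.
Break-even = £1,525.00 / £114.13 = 13.36 → 14 months.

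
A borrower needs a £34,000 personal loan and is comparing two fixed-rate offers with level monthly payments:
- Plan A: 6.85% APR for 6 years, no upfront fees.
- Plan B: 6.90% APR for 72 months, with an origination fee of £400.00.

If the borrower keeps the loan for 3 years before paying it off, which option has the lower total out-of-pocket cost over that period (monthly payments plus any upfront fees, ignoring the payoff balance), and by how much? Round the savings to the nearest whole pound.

Plan A: at 6.85% the monthly rate is 0.0057083, so the payment is 34,000 × 0.0057083 / (1 − 1.0057083^−72) = £577.22.
Plan B: at 6.90% the monthly rate is 0.0057500, so the payment is 34,000 × 0.0057500 / (1 − 1.0057500^−72) = £578.03.
Over 36 months: Plan A costs 36 × £577.22 = £20,779.92; Plan B costs 36 × £578.03 + £400.00 = £21,209.08.
Plan A is cheaper by £21,209.08 − £20,779.92 = £429.16.

Plan A by £429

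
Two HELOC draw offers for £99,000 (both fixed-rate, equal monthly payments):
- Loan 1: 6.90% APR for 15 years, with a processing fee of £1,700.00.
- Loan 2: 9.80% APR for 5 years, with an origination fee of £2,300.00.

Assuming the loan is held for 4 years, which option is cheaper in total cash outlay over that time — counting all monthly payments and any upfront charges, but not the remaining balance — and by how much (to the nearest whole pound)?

Loan 1 by £58,652

Loan 1: monthly rate = 6.9%/12 = 0.0057500; payment = 99,000 × 0.0057500 / (1 − (1+0.0057500)^−180) = £884.31.
Loan 2: monthly rate = 9.8%/12 = 0.0081667; payment = 99,000 × 0.0081667 / (1 − (1+0.0081667)^−60) = £2,093.73.
Over 48 months: Loan 1 costs 48 × £884.31 + £1,700.00 = £44,146.88; Loan 2 costs 48 × £2,093.73 + £2,300.00 = £102,799.04.
Loan 1 is cheaper by £102,799.04 − £44,146.88 = £58,652.16.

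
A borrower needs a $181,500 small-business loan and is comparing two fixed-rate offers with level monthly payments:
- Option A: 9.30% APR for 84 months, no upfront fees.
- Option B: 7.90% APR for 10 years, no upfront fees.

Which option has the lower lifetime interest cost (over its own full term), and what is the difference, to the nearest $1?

Option A: at 9.30% the monthly rate is 0.0077500, so the payment is 181,500 × 0.0077500 / (1 − 1.0077500^−84) = $2,947.88.
Total interest on Option A = 84 × $2,947.88 − $181,500 = $66,121.92.
Option B: at 7.90% the monthly rate is 0.0065833, so the payment is 181,500 × 0.0065833 / (1 − 1.0065833^−120) = $2,192.52.
Total interest on Option B = 120 × $2,192.52 − $181,500 = $81,602.40.
Option A is lower by $15,480.48.

Option A by $15,480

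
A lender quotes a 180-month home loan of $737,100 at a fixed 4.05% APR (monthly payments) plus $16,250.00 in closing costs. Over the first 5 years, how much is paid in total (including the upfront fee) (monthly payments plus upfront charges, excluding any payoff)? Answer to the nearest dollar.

At 4.05% the monthly rate is 0.0033750, so the payment is 737,100 × 0.0033750 / (1 − 1.0033750^−180) = $5,470.73.
Total outlay = 60 × $5,470.73 + $16,250.00 = $344,493.80.

$344,494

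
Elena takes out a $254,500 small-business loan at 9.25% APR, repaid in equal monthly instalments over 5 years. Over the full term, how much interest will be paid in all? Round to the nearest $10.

At 9.25% the monthly rate is 0.0077083, so the payment is 254,500 × 0.0077083 / (1 − 1.0077083^−60) = $5,313.93.
Total paid = 60 × $5,313.93 = $318,835.80; interest = $318,835.80 − $254,500 = $64,335.80.

$64,340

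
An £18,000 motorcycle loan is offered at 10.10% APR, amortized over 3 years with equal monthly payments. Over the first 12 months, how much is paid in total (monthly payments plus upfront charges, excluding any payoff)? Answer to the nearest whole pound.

£6,980

At 10.10% the monthly rate is 0.0084167, so the payment is 18,000 × 0.0084167 / (1 − 1.0084167^−36) = £581.65.
Total outlay = 12 × £581.65 = £6,979.80.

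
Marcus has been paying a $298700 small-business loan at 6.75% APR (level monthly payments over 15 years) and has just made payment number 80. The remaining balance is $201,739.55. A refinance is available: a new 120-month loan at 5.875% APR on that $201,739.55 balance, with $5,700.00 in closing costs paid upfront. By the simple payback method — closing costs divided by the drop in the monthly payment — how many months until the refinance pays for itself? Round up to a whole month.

14 months

Current payment = 298,700 × 6.75%/12 / (1 − (1+0.0056250)^−180) = $2,643.22.
Refinanced payment = 201,739.55 × 0.0048958 / (1 − (1+0.0048958)^−120) = $2,227.08.
Monthly savings = $2,643.22 − $2,227.08 = $416.14.
Break-even = $5,700.00 / $416.14 = 13.70 → 14 months.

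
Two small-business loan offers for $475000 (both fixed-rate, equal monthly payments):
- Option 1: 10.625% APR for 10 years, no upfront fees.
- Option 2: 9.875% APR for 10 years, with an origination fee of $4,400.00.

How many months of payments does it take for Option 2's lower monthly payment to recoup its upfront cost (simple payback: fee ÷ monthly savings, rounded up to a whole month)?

23 months

Option 1: at 10.625% the monthly rate is 0.0088542, so the payment is 475,000 × 0.0088542 / (1 − 1.0088542^−120) = $6,442.70.
Option 2: at 9.875% the monthly rate is 0.0082292, so the payment is 475,000 × 0.0082292 / (1 − 1.0082292^−120) = $6,244.33.
Monthly savings = $6,442.70 − $6,244.33 = $198.37.
Break-even = $4,400.00 / $198.37 = 22.18 → 23 months.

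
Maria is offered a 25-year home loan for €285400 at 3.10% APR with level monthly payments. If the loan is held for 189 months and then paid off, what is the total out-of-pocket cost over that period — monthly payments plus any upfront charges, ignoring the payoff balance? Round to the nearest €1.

€258,607

At 3.10% the monthly rate is 0.0025833, so the payment is 285,400 × 0.0025833 / (1 − 1.0025833^−300) = €1,368.29.
Total outlay = 189 × €1,368.29 = €258,606.81.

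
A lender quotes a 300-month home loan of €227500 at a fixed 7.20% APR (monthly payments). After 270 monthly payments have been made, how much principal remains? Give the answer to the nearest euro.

With monthly rate i = 7.2%/12 = 0.0060000, the balance after k of n payments is P · [(1+i)^n − (1+i)^k] / [(1+i)^n − 1].
(1+0.0060000)^300 = 6.01719680 and (1+0.0060000)^270 = 5.02868920, so the balance is 227,500 × (6.01719680 − 5.02868920) / (6.01719680 − 1) = €44,822.93.

€44,823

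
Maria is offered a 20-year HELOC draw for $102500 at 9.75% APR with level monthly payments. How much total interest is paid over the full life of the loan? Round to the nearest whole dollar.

At 9.75% the monthly rate is 0.0081250, so the payment is 102,500 × 0.0081250 / (1 − 1.0081250^−240) = $972.23.
Total paid = 240 × $972.23 = $233,335.20; interest = $233,335.20 − $102,500 = $130,835.20.

$130,835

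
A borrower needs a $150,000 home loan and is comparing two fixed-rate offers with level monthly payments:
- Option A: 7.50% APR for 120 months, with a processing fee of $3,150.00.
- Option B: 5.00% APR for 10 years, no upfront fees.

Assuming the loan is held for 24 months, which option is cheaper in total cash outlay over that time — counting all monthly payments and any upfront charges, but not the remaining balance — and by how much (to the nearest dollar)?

Option A: monthly rate = 7.5%/12 = 0.0062500; payment = 150,000 × 0.0062500 / (1 − (1+0.0062500)^−120) = $1,780.53.
Option B: monthly rate = 5%/12 = 0.0041667; payment = 150,000 × 0.0041667 / (1 − (1+0.0041667)^−120) = $1,590.98.
Over 24 months: Option A costs 24 × $1,780.53 + $3,150.00 = $45,882.72; Option B costs 24 × $1,590.98 = $38,183.52.
Option B is cheaper by $45,882.72 − $38,183.52 = $7,699.20.

Option B by $7,699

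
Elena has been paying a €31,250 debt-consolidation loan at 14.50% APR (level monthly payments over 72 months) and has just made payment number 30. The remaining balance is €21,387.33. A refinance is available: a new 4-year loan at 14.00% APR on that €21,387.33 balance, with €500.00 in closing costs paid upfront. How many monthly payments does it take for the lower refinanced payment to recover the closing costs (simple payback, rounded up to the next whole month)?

8 months

Current payment = 31,250 × 14.5%/12 / (1 − (1+0.0120833)^−72) = €652.33.
Refinanced payment = 21,387.33 × 0.0116667 / (1 − (1+0.0116667)^−48) = €584.44.
Monthly savings = €652.33 − €584.44 = €67.89.
Break-even = €500.00 / €67.89 = 7.36 → 8 months.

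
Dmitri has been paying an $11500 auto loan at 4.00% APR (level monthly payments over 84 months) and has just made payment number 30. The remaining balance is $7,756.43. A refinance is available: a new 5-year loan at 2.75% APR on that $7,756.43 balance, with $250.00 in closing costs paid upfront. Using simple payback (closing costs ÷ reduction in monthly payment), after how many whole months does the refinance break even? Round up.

14 months

Current payment = 11,500 × 4%/12 / (1 − (1+0.0033333)^−84) = $157.19.
Refinanced payment = 7,756.43 × 0.0022917 / (1 − (1+0.0022917)^−60) = $138.51.
Monthly savings = $157.19 − $138.51 = $18.68.
Break-even = $250.00 / $18.68 = 13.38 → 14 months.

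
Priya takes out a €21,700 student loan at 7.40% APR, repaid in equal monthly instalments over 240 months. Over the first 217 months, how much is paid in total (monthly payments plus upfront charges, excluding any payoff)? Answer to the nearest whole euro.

€37,647

Monthly rate = 7.4%/12 = 0.0061667; payment = 21,700 × 0.0061667 / (1 − (1+0.0061667)^−240) = €173.49.
Total outlay = 217 × €173.49 = €37,647.33.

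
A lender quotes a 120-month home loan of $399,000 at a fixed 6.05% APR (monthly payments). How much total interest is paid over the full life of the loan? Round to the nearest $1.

$133,769

Monthly rate = 6.05%/12 = 0.0050417; payment = 399,000 × 0.0050417 / (1 − (1+0.0050417)^−120) = $4,439.74.
Total paid = 120 × $4,439.74 = $532,768.80; interest = $532,768.80 − $399,000 = $133,768.80.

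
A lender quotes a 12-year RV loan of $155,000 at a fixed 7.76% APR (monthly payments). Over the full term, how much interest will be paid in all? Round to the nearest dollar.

$83,676

At 7.76% the monthly rate is 0.0064667, so the payment is 155,000 × 0.0064667 / (1 − 1.0064667^−144) = $1,657.47.
Total paid = 144 × $1,657.47 = $238,675.68; interest = $238,675.68 − $155,000 = $83,675.68.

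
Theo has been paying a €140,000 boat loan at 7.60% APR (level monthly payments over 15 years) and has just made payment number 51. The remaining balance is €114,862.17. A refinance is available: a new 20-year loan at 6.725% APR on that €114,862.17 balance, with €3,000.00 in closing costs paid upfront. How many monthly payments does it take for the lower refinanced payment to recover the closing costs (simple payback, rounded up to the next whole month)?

7 months

Current payment = 140,000 × 7.6%/12 / (1 − (1+0.0063333)^−180) = €1,305.79.
Refinanced payment = 114,862.17 × 0.0056042 / (1 − (1+0.0056042)^−240) = €871.66.
Monthly savings = €1,305.79 − €871.66 = €434.13.
Break-even = €3,000.00 / €434.13 = 6.91 → 7 months.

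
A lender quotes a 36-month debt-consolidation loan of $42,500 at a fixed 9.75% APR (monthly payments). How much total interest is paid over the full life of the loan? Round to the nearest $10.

At 9.75% the monthly rate is 0.0081250, so the payment is 42,500 × 0.0081250 / (1 − 1.0081250^−36) = $1,366.37.
Total paid = 36 × $1,366.37 = $49,189.32; interest = $49,189.32 − $42,500 = $6,689.32.

$6,690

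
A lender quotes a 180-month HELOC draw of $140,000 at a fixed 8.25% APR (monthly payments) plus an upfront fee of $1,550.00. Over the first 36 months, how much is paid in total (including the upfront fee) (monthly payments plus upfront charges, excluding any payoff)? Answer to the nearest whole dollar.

$50,445

Monthly rate = 8.25%/12 = 0.0068750; payment = 140,000 × 0.0068750 / (1 − (1+0.0068750)^−180) = $1,358.20.
Total outlay = 36 × $1,358.20 + $1,550.00 = $50,445.20.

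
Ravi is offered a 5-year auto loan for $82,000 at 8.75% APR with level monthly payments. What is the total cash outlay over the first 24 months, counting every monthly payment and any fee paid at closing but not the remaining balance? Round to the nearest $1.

$40,614

Monthly rate = 8.75%/12 = 0.0072917; payment = 82,000 × 0.0072917 / (1 − (1+0.0072917)^−60) = $1,692.25.
Total outlay = 24 × $1,692.25 = $40,614.00.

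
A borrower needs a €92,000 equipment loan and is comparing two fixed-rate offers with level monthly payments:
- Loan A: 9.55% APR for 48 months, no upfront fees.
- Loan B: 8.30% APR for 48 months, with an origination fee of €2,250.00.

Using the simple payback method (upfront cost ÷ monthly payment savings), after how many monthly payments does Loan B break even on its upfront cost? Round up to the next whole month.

Loan A: monthly rate = 9.55%/12 = 0.0079583; payment = 92,000 × 0.0079583 / (1 − (1+0.0079583)^−48) = €2,313.53.
Loan B: at 8.30% the monthly rate is 0.0069167, so the payment is 92,000 × 0.0069167 / (1 − 1.0069167^−48) = €2,258.97.
Monthly savings = €2,313.53 − €2,258.97 = €54.56.
Break-even = €2,250.00 / €54.56 = 41.24 → 42 months.

42 months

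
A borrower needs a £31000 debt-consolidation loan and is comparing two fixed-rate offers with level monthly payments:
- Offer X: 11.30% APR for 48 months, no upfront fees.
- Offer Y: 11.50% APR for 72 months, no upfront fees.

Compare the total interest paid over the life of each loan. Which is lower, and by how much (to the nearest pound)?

Offer X by £4,383

Offer X: at 11.30% the monthly rate is 0.0094167, so the payment is 31,000 × 0.0094167 / (1 − 1.0094167^−48) = £805.74.
Total interest on Offer X = 48 × £805.74 − £31,000 = £7,675.52.
Offer Y: monthly rate = 11.5%/12 = 0.0095833; payment = 31,000 × 0.0095833 / (1 − (1+0.0095833)^−72) = £598.03.
Total interest on Offer Y = 72 × £598.03 − £31,000 = £12,058.16.
Offer X is lower by £4,382.64.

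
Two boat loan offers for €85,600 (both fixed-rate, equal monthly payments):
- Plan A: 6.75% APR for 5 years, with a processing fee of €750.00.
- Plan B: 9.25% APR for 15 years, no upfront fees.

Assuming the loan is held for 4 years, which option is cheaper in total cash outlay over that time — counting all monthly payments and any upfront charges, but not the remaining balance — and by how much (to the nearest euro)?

Plan B by €39,338

Plan A: monthly rate = 6.75%/12 = 0.0056250; payment = 85,600 × 0.0056250 / (1 − (1+0.0056250)^−60) = €1,684.90.
Plan B: at 9.25% the monthly rate is 0.0077083, so the payment is 85,600 × 0.0077083 / (1 − 1.0077083^−180) = €880.99.
Over 48 months: Plan A costs 48 × €1,684.90 + €750.00 = €81,625.20; Plan B costs 48 × €880.99 = €42,287.52.
Plan B is cheaper by €81,625.20 − €42,287.52 = €39,337.68.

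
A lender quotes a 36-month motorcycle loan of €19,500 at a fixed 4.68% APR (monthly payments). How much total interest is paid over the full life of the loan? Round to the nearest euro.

€1,439

Monthly rate = 4.68%/12 = 0.0039000; payment = 19,500 × 0.0039000 / (1 − (1+0.0039000)^−36) = €581.63.
Total paid = 36 × €581.63 = €20,938.68; interest = €20,938.68 − €19,500 = €1,438.68.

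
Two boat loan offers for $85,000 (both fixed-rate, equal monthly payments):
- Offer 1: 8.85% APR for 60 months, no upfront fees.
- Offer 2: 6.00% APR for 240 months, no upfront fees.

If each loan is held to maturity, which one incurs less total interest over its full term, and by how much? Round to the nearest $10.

Offer 1 by $40,660

Offer 1: at 8.85% the monthly rate is 0.0073750, so the payment is 85,000 × 0.0073750 / (1 − 1.0073750^−60) = $1,758.28.
Total interest on Offer 1 = 60 × $1,758.28 − $85,000 = $20,496.80.
Offer 2: at 6.00% the monthly rate is 0.0050000, so the payment is 85,000 × 0.0050000 / (1 − 1.0050000^−240) = $608.97.
Total interest on Offer 2 = 240 × $608.97 − $85,000 = $61,152.80.
Offer 1 is lower by $40,656.00.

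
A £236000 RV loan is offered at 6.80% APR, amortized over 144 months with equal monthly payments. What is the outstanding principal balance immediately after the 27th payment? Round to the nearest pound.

With monthly rate i = 6.8%/12 = 0.0056667, the balance after k of n payments is P · [(1+i)^n − (1+i)^k] / [(1+i)^n − 1].
(1+0.0056667)^144 = 2.25623320 and (1+0.0056667)^27 = 1.16482182, so the balance is 236,000 × (2.25623320 − 1.16482182) / (2.25623320 − 1) = £205,036.04.

£205,036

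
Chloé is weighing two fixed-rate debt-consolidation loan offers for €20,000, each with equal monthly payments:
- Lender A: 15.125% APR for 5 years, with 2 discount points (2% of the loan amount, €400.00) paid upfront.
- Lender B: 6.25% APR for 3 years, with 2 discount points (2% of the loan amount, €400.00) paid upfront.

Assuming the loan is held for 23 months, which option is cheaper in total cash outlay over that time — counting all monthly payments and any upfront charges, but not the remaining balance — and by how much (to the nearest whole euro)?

Lender A by €3,073

Lender A: at 15.125% the monthly rate is 0.0126042, so the payment is 20,000 × 0.0126042 / (1 − 1.0126042^−60) = €477.11.
Lender B: at 6.25% the monthly rate is 0.0052083, so the payment is 20,000 × 0.0052083 / (1 − 1.0052083^−36) = €610.71.
Over 23 months: Lender A costs 23 × €477.11 + €400.00 = €11,373.53; Lender B costs 23 × €610.71 + €400.00 = €14,446.33.
Lender A is cheaper by €14,446.33 − €11,373.53 = €3,072.80.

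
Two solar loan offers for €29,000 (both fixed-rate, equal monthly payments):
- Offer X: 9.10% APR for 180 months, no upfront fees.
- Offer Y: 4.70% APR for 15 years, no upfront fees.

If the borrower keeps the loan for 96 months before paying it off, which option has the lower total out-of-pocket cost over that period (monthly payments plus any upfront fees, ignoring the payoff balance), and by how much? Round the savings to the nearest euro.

Offer X: monthly rate = 9.1%/12 = 0.0075833; payment = 29,000 × 0.0075833 / (1 − (1+0.0075833)^−180) = €295.86.
Offer Y: monthly rate = 4.7%/12 = 0.0039167; payment = 29,000 × 0.0039167 / (1 − (1+0.0039167)^−180) = €224.82.
Over 96 months: Offer X costs 96 × €295.86 = €28,402.56; Offer Y costs 96 × €224.82 = €21,582.72.
Offer Y is cheaper by €28,402.56 − €21,582.72 = €6,819.84.

Offer Y by €6,820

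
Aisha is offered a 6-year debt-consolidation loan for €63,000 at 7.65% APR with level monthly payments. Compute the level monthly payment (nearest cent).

At 7.65% the monthly rate is 0.0063750, so the payment is 63,000 × 0.0063750 / (1 − 1.0063750^−72) = €1,093.86.

€1,093.86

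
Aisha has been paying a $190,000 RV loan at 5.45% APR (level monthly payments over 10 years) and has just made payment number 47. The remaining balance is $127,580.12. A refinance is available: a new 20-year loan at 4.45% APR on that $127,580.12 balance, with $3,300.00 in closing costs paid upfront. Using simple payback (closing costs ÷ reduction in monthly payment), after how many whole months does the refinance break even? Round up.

Current payment = 190,000 × 5.45%/12 / (1 − (1+0.0045417)^−120) = $2,057.30.
Refinanced payment = 127,580.12 × 0.0037083 / (1 − (1+0.0037083)^−240) = $803.70.
Monthly savings = $2,057.30 − $803.70 = $1,253.60.
Break-even = $3,300.00 / $1,253.60 = 2.63 → 3 months.

3 months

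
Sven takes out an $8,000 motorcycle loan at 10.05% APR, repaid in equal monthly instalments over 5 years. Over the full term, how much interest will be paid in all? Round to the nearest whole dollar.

$2,210

Monthly rate = 10.05%/12 = 0.0083750; payment = 8,000 × 0.0083750 / (1 − (1+0.0083750)^−60) = $170.17.
Total paid = 60 × $170.17 = $10,210.20; interest = $10,210.20 − $8,000 = $2,210.20.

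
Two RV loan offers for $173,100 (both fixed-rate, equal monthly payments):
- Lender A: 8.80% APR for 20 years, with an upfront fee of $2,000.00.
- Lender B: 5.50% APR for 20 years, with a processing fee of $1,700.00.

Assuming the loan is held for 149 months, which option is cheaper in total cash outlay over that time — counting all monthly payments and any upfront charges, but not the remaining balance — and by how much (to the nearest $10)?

Lender A: at 8.80% the monthly rate is 0.0073333, so the payment is 173,100 × 0.0073333 / (1 − 1.0073333^−240) = $1,535.23.
Lender B: monthly rate = 5.5%/12 = 0.0045833; payment = 173,100 × 0.0045833 / (1 − (1+0.0045833)^−240) = $1,190.73.
Over 149 months: Lender A costs 149 × $1,535.23 + $2,000.00 = $230,749.27; Lender B costs 149 × $1,190.73 + $1,700.00 = $179,118.77.
Lender B is cheaper by $230,749.27 − $179,118.77 = $51,630.50.

Lender B by $51,630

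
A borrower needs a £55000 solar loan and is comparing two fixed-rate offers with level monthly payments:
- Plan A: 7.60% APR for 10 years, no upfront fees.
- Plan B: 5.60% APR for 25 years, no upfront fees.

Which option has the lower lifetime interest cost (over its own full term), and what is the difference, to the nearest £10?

Plan A: monthly rate = 7.6%/12 = 0.0063333; payment = 55,000 × 0.0063333 / (1 − (1+0.0063333)^−120) = £655.73.
Total interest on Plan A = 120 × £655.73 − £55,000 = £23,687.60.
Plan B: at 5.60% the monthly rate is 0.0046667, so the payment is 55,000 × 0.0046667 / (1 − 1.0046667^−300) = £341.04.
Total interest on Plan B = 300 × £341.04 − £55,000 = £47,312.00.
Plan A is lower by £23,624.40.

Plan A by £23,620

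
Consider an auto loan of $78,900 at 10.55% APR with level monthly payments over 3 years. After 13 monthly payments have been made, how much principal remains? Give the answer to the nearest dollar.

With monthly rate i = 10.55%/12 = 0.0087917, the balance after k of n payments is P · [(1+i)^n − (1+i)^k] / [(1+i)^n − 1].
(1+0.0087917)^36 = 1.37041939 and (1+0.0087917)^13 = 1.12051924, so the balance is 78,900 × (1.37041939 − 1.12051924) / (1.37041939 − 1) = $53,229.18.

$53,229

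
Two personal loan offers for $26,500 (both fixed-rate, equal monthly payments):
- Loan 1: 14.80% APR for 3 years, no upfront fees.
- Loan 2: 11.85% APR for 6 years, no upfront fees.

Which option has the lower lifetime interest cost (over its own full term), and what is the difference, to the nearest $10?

Loan 1: at 14.80% the monthly rate is 0.0123333, so the payment is 26,500 × 0.0123333 / (1 − 1.0123333^−36) = $916.04.
Total interest on Loan 1 = 36 × $916.04 − $26,500 = $6,477.44.
Loan 2: monthly rate = 11.85%/12 = 0.0098750; payment = 26,500 × 0.0098750 / (1 − (1+0.0098750)^−72) = $516.02.
Total interest on Loan 2 = 72 × $516.02 − $26,500 = $10,653.44.
Loan 1 is lower by $4,176.00.

Loan 1 by $4,180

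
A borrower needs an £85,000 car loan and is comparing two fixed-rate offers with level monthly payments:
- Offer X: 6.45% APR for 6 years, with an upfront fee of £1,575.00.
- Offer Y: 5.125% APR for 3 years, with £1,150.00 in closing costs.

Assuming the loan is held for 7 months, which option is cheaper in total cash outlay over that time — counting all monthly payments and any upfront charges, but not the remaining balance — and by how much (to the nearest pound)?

Offer X: monthly rate = 6.45%/12 = 0.0053750; payment = 85,000 × 0.0053750 / (1 − (1+0.0053750)^−72) = £1,426.82.
Offer Y: at 5.125% the monthly rate is 0.0042708, so the payment is 85,000 × 0.0042708 / (1 − 1.0042708^−36) = £2,552.30.
Over 7 months: Offer X costs 7 × £1,426.82 + £1,575.00 = £11,562.74; Offer Y costs 7 × £2,552.30 + £1,150.00 = £19,016.10.
Offer X is cheaper by £19,016.10 − £11,562.74 = £7,453.36.

Offer X by £7,453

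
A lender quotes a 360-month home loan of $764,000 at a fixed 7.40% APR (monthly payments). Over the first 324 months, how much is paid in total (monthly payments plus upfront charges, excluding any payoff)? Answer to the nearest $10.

At 7.40% the monthly rate is 0.0061667, so the payment is 764,000 × 0.0061667 / (1 − 1.0061667^−360) = $5,289.78.
Total outlay = 324 × $5,289.78 = $1,713,888.72.

$1,713,890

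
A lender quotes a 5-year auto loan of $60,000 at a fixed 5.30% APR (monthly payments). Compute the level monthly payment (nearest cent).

$1,140.54

Monthly rate = 5.3%/12 = 0.0044167; payment = 60,000 × 0.0044167 / (1 − (1+0.0044167)^−60) = $1,140.54.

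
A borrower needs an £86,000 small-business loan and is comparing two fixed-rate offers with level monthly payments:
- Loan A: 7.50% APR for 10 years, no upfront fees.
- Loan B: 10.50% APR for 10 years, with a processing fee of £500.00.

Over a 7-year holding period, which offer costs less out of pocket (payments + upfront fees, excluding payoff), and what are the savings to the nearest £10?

Loan A: monthly rate = 7.5%/12 = 0.0062500; payment = 86,000 × 0.0062500 / (1 − (1+0.0062500)^−120) = £1,020.84.
Loan B: monthly rate = 10.5%/12 = 0.0087500; payment = 86,000 × 0.0087500 / (1 − (1+0.0087500)^−120) = £1,160.44.
Over 84 months: Loan A costs 84 × £1,020.84 = £85,750.56; Loan B costs 84 × £1,160.44 + £500.00 = £97,976.96.
Loan A is cheaper by £97,976.96 − £85,750.56 = £12,226.40.

Loan A by £12,230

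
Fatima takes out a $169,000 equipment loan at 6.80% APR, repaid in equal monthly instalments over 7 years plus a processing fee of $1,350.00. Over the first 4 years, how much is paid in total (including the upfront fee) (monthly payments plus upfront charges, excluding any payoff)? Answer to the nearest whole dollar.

$122,990

Monthly rate = 6.8%/12 = 0.0056667; payment = 169,000 × 0.0056667 / (1 − (1+0.0056667)^−84) = $2,534.17.
Total outlay = 48 × $2,534.17 + $1,350.00 = $122,990.16.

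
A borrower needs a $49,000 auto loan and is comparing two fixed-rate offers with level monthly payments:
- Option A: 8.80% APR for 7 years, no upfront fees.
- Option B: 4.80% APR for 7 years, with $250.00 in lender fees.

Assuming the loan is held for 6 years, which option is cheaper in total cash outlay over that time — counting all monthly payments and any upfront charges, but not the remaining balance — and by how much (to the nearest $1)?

Option A: monthly rate = 8.8%/12 = 0.0073333; payment = 49,000 × 0.0073333 / (1 − (1+0.0073333)^−84) = $783.40.
Option B: monthly rate = 4.8%/12 = 0.0040000; payment = 49,000 × 0.0040000 / (1 − (1+0.0040000)^−84) = $687.97.
Over 72 months: Option A costs 72 × $783.40 = $56,404.80; Option B costs 72 × $687.97 + $250.00 = $49,783.84.
Option B is cheaper by $56,404.80 − $49,783.84 = $6,620.96.

Option B by $6,621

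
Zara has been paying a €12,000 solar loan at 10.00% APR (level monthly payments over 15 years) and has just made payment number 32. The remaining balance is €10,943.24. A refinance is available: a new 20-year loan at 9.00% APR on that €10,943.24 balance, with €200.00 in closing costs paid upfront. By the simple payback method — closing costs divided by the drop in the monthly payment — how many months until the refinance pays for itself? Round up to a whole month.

Current payment = 12,000 × 10%/12 / (1 − (1+0.0083333)^−180) = €128.95.
Refinanced payment = 10,943.24 × 0.0075000 / (1 − (1+0.0075000)^−240) = €98.46.
Monthly savings = €128.95 − €98.46 = €30.49.
Break-even = €200.00 / €30.49 = 6.56 → 7 months.

7 months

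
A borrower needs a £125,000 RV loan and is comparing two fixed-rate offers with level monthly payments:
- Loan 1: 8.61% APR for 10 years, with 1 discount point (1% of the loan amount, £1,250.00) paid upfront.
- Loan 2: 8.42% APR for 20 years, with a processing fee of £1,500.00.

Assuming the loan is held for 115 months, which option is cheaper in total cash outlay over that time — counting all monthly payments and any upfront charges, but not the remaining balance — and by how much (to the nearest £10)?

Loan 2 by £54,800

Loan 1: at 8.61% the monthly rate is 0.0071750, so the payment is 125,000 × 0.0071750 / (1 − 1.0071750^−120) = £1,557.18.
Loan 2: at 8.42% the monthly rate is 0.0070167, so the payment is 125,000 × 0.0070167 / (1 − 1.0070167^−240) = £1,078.46.
Over 115 months: Loan 1 costs 115 × £1,557.18 + £1,250.00 = £180,325.70; Loan 2 costs 115 × £1,078.46 + £1,500.00 = £125,522.90.
Loan 2 is cheaper by £180,325.70 − £125,522.90 = £54,802.80.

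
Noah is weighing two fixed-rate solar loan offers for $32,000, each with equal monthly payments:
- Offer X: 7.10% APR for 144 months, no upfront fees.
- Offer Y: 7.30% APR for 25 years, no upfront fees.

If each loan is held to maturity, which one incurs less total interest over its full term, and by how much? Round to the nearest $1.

Offer X: monthly rate = 7.1%/12 = 0.0059167; payment = 32,000 × 0.0059167 / (1 − (1+0.0059167)^−144) = $330.79.
Total interest on Offer X = 144 × $330.79 − $32,000 = $15,633.76.
Offer Y: monthly rate = 7.3%/12 = 0.0060833; payment = 32,000 × 0.0060833 / (1 − (1+0.0060833)^−300) = $232.33.
Total interest on Offer Y = 300 × $232.33 − $32,000 = $37,699.00.
Offer X is lower by $22,065.24.

Offer X by $22,065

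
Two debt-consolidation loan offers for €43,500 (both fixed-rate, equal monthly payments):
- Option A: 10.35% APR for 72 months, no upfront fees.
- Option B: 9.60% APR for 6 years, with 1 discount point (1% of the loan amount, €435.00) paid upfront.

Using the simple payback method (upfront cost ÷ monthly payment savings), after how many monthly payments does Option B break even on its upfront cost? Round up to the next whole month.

Option A: at 10.35% the monthly rate is 0.0086250, so the payment is 43,500 × 0.0086250 / (1 − 1.0086250^−72) = €813.57.
Option B: monthly rate = 9.6%/12 = 0.0080000; payment = 43,500 × 0.0080000 / (1 − (1+0.0080000)^−72) = €797.13.
Monthly savings = €813.57 − €797.13 = €16.44.
Break-even = €435.00 / €16.44 = 26.46 → 27 months.

27 months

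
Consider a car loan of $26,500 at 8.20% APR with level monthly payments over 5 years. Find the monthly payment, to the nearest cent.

$539.86

At 8.20% the monthly rate is 0.0068333, so the payment is 26,500 × 0.0068333 / (1 − 1.0068333^−60) = $539.86.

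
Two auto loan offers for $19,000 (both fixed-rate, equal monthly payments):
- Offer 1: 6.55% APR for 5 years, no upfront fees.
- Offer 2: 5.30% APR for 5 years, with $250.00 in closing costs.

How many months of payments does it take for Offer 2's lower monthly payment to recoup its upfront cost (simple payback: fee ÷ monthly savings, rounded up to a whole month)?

Offer 1: at 6.55% the monthly rate is 0.0054583, so the payment is 19,000 × 0.0054583 / (1 − 1.0054583^−60) = $372.20.
Offer 2: monthly rate = 5.3%/12 = 0.0044167; payment = 19,000 × 0.0044167 / (1 − (1+0.0044167)^−60) = $361.17.
Monthly savings = $372.20 − $361.17 = $11.03.
Break-even = $250.00 / $11.03 = 22.67 → 23 months.

23 months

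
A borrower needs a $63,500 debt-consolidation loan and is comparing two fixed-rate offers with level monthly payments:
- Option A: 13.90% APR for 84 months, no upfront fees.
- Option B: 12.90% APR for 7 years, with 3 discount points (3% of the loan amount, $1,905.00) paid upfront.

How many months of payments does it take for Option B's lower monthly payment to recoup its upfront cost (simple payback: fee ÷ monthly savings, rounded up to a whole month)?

55 months

Option A: at 13.90% the monthly rate is 0.0115833, so the payment is 63,500 × 0.0115833 / (1 − 1.0115833^−84) = $1,186.49.
Option B: at 12.90% the monthly rate is 0.0107500, so the payment is 63,500 × 0.0107500 / (1 − 1.0107500^−84) = $1,151.74.
Monthly savings = $1,186.49 − $1,151.74 = $34.75.
Break-even = $1,905.00 / $34.75 = 54.82 → 55 months.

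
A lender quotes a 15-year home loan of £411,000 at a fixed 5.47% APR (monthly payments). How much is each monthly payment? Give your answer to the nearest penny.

£3,351.67

Monthly rate = 5.47%/12 = 0.0045583; payment = 411,000 × 0.0045583 / (1 − (1+0.0045583)^−180) = £3,351.67.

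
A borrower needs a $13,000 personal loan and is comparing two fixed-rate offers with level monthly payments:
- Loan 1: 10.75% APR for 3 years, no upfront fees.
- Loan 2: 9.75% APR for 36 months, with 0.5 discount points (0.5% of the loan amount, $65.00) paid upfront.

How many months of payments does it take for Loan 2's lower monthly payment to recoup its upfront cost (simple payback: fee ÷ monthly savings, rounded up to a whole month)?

11 months

Loan 1: monthly rate = 10.75%/12 = 0.0089583; payment = 13,000 × 0.0089583 / (1 − (1+0.0089583)^−36) = $424.07.
Loan 2: at 9.75% the monthly rate is 0.0081250, so the payment is 13,000 × 0.0081250 / (1 − 1.0081250^−36) = $417.95.
Monthly savings = $424.07 − $417.95 = $6.12.
Break-even = $65.00 / $6.12 = 10.62 → 11 months.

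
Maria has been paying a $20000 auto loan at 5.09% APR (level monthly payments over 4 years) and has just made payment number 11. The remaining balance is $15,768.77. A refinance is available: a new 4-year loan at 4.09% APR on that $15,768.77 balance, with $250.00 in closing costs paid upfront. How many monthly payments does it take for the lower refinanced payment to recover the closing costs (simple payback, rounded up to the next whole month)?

Current payment = 20,000 × 5.09%/12 / (1 − (1+0.0042417)^−48) = $461.40.
Refinanced payment = 15,768.77 × 0.0034083 / (1 − (1+0.0034083)^−48) = $356.68.
Monthly savings = $461.40 − $356.68 = $104.72.
Break-even = $250.00 / $104.72 = 2.39 → 3 months.

3 months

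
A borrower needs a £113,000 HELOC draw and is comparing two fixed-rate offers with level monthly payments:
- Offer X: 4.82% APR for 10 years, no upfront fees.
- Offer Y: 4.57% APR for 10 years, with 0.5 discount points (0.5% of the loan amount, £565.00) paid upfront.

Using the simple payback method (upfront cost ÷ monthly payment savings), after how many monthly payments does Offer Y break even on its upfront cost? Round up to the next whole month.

42 months

Offer X: at 4.82% the monthly rate is 0.0040167, so the payment is 113,000 × 0.0040167 / (1 − 1.0040167^−120) = £1,188.62.
Offer Y: monthly rate = 4.57%/12 = 0.0038083; payment = 113,000 × 0.0038083 / (1 − (1+0.0038083)^−120) = £1,174.93.
Monthly savings = £1,188.62 − £1,174.93 = £13.69.
Break-even = £565.00 / £13.69 = 41.27 → 42 months.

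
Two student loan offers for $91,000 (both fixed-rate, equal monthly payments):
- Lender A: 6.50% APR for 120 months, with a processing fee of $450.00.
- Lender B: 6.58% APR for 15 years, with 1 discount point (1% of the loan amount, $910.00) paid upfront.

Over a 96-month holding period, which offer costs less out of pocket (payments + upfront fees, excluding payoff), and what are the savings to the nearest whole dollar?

Lender A: monthly rate = 6.5%/12 = 0.0054167; payment = 91,000 × 0.0054167 / (1 − (1+0.0054167)^−120) = $1,033.29.
Lender B: monthly rate = 6.58%/12 = 0.0054833; payment = 91,000 × 0.0054833 / (1 − (1+0.0054833)^−180) = $796.72.
Over 96 months: Lender A costs 96 × $1,033.29 + $450.00 = $99,645.84; Lender B costs 96 × $796.72 + $910.00 = $77,395.12.
Lender B is cheaper by $99,645.84 − $77,395.12 = $22,250.72.

Lender B by $22,251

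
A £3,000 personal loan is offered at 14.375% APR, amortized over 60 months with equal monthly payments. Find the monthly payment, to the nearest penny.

£70.39

At 14.375% the monthly rate is 0.0119792, so the payment is 3,000 × 0.0119792 / (1 − 1.0119792^−60) = £70.39.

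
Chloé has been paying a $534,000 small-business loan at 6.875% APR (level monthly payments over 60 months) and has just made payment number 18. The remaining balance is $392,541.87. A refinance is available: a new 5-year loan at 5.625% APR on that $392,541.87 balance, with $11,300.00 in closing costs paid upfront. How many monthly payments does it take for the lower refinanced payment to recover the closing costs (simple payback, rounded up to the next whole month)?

4 months

Current payment = 534,000 × 6.875%/12 / (1 − (1+0.0057292)^−60) = $10,542.38.
Refinanced payment = 392,541.87 × 0.0046875 / (1 − (1+0.0046875)^−60) = $7,520.68.
Monthly savings = $10,542.38 − $7,520.68 = $3,021.70.
Break-even = $11,300.00 / $3,021.70 = 3.74 → 4 months.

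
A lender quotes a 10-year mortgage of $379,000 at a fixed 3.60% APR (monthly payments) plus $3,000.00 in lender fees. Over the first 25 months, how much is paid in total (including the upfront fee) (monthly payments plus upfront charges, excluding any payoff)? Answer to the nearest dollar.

At 3.60% the monthly rate is 0.0030000, so the payment is 379,000 × 0.0030000 / (1 − 1.0030000^−120) = $3,765.55.
Total outlay = 25 × $3,765.55 + $3,000.00 = $97,138.75.

$97,139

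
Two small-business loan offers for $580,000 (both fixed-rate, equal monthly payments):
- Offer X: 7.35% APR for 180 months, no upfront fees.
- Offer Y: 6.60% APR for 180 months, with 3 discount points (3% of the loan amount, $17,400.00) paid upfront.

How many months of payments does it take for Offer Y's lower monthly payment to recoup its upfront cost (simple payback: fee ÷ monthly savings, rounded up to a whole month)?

72 months

Offer X: at 7.35% the monthly rate is 0.0061250, so the payment is 580,000 × 0.0061250 / (1 − 1.0061250^−180) = $5,327.35.
Offer Y: at 6.60% the monthly rate is 0.0055000, so the payment is 580,000 × 0.0055000 / (1 − 1.0055000^−180) = $5,084.36.
Monthly savings = $5,327.35 − $5,084.36 = $242.99.
Break-even = $17,400.00 / $242.99 = 71.61 → 72 months.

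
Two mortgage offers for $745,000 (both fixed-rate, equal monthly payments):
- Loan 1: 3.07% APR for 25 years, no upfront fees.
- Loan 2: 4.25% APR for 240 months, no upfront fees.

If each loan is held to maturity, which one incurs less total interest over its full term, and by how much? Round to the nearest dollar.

Loan 1: monthly rate = 3.07%/12 = 0.0025583; payment = 745,000 × 0.0025583 / (1 − (1+0.0025583)^−300) = $3,560.06.
Total interest on Loan 1 = 300 × $3,560.06 − $745,000 = $323,018.00.
Loan 2: at 4.25% the monthly rate is 0.0035417, so the payment is 745,000 × 0.0035417 / (1 − 1.0035417^−240) = $4,613.30.
Total interest on Loan 2 = 240 × $4,613.30 − $745,000 = $362,192.00.
Loan 1 is lower by $39,174.00.

Loan 1 by $39,174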